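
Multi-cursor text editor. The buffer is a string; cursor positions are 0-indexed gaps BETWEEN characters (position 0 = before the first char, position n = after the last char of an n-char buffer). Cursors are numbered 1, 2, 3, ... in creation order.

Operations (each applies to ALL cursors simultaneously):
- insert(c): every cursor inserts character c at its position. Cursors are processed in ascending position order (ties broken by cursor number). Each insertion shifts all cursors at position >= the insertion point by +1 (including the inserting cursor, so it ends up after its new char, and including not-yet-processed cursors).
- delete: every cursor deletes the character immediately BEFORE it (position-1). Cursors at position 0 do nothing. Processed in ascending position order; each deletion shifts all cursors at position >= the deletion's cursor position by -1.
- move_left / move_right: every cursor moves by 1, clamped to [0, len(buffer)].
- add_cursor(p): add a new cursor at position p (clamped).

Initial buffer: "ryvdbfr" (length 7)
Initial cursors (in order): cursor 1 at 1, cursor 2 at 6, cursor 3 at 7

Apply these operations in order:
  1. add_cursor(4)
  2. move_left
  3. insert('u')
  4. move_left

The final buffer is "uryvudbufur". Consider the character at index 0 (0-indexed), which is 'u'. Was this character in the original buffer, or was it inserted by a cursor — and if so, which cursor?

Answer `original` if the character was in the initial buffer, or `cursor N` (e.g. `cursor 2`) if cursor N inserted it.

Answer: cursor 1

Derivation:
After op 1 (add_cursor(4)): buffer="ryvdbfr" (len 7), cursors c1@1 c4@4 c2@6 c3@7, authorship .......
After op 2 (move_left): buffer="ryvdbfr" (len 7), cursors c1@0 c4@3 c2@5 c3@6, authorship .......
After op 3 (insert('u')): buffer="uryvudbufur" (len 11), cursors c1@1 c4@5 c2@8 c3@10, authorship 1...4..2.3.
After op 4 (move_left): buffer="uryvudbufur" (len 11), cursors c1@0 c4@4 c2@7 c3@9, authorship 1...4..2.3.
Authorship (.=original, N=cursor N): 1 . . . 4 . . 2 . 3 .
Index 0: author = 1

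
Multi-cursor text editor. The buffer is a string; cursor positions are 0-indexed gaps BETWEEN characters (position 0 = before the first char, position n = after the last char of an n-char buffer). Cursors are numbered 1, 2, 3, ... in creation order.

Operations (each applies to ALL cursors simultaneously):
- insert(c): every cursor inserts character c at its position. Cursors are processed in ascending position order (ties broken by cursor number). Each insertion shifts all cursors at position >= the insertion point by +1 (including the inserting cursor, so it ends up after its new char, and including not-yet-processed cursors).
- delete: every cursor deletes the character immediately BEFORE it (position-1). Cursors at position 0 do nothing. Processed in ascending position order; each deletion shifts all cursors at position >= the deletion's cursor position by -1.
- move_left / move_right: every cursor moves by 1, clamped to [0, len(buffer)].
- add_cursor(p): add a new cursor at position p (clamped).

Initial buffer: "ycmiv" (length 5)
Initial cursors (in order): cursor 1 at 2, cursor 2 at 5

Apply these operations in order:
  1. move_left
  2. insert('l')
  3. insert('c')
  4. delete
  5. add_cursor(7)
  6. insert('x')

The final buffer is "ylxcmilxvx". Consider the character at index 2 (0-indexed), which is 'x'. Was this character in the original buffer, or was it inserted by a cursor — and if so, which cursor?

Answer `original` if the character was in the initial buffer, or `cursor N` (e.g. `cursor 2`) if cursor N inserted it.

After op 1 (move_left): buffer="ycmiv" (len 5), cursors c1@1 c2@4, authorship .....
After op 2 (insert('l')): buffer="ylcmilv" (len 7), cursors c1@2 c2@6, authorship .1...2.
After op 3 (insert('c')): buffer="ylccmilcv" (len 9), cursors c1@3 c2@8, authorship .11...22.
After op 4 (delete): buffer="ylcmilv" (len 7), cursors c1@2 c2@6, authorship .1...2.
After op 5 (add_cursor(7)): buffer="ylcmilv" (len 7), cursors c1@2 c2@6 c3@7, authorship .1...2.
After op 6 (insert('x')): buffer="ylxcmilxvx" (len 10), cursors c1@3 c2@8 c3@10, authorship .11...22.3
Authorship (.=original, N=cursor N): . 1 1 . . . 2 2 . 3
Index 2: author = 1

Answer: cursor 1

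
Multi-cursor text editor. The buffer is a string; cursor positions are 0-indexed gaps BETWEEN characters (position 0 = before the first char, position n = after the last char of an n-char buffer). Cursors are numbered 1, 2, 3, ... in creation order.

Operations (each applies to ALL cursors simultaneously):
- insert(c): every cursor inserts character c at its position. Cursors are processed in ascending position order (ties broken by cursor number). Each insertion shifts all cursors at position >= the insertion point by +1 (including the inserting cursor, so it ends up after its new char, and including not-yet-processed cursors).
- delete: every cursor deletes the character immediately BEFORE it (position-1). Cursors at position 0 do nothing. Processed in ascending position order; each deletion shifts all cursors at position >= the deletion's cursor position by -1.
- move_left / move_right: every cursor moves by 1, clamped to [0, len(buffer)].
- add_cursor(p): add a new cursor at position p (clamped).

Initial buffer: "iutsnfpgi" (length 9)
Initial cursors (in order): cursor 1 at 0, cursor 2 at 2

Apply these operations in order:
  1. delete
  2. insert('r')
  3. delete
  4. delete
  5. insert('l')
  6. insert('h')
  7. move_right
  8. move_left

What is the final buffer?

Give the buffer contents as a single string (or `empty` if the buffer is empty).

Answer: llhhtsnfpgi

Derivation:
After op 1 (delete): buffer="itsnfpgi" (len 8), cursors c1@0 c2@1, authorship ........
After op 2 (insert('r')): buffer="rirtsnfpgi" (len 10), cursors c1@1 c2@3, authorship 1.2.......
After op 3 (delete): buffer="itsnfpgi" (len 8), cursors c1@0 c2@1, authorship ........
After op 4 (delete): buffer="tsnfpgi" (len 7), cursors c1@0 c2@0, authorship .......
After op 5 (insert('l')): buffer="lltsnfpgi" (len 9), cursors c1@2 c2@2, authorship 12.......
After op 6 (insert('h')): buffer="llhhtsnfpgi" (len 11), cursors c1@4 c2@4, authorship 1212.......
After op 7 (move_right): buffer="llhhtsnfpgi" (len 11), cursors c1@5 c2@5, authorship 1212.......
After op 8 (move_left): buffer="llhhtsnfpgi" (len 11), cursors c1@4 c2@4, authorship 1212.......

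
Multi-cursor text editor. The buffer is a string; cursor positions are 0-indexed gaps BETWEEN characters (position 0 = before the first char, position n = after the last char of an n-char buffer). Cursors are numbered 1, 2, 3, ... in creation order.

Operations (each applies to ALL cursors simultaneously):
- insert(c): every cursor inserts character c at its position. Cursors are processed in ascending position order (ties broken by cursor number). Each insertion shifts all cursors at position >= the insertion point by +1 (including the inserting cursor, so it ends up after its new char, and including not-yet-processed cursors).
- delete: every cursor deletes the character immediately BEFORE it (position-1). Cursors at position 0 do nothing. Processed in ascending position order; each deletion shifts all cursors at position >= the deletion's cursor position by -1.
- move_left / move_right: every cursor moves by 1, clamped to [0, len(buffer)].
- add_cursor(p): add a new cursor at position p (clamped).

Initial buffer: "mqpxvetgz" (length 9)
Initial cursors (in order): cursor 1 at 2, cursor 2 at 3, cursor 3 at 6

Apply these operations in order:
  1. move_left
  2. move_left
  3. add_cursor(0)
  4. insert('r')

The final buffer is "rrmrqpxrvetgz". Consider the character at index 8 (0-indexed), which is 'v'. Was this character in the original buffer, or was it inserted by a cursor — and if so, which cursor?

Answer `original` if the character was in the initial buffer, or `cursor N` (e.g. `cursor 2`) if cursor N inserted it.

After op 1 (move_left): buffer="mqpxvetgz" (len 9), cursors c1@1 c2@2 c3@5, authorship .........
After op 2 (move_left): buffer="mqpxvetgz" (len 9), cursors c1@0 c2@1 c3@4, authorship .........
After op 3 (add_cursor(0)): buffer="mqpxvetgz" (len 9), cursors c1@0 c4@0 c2@1 c3@4, authorship .........
After op 4 (insert('r')): buffer="rrmrqpxrvetgz" (len 13), cursors c1@2 c4@2 c2@4 c3@8, authorship 14.2...3.....
Authorship (.=original, N=cursor N): 1 4 . 2 . . . 3 . . . . .
Index 8: author = original

Answer: original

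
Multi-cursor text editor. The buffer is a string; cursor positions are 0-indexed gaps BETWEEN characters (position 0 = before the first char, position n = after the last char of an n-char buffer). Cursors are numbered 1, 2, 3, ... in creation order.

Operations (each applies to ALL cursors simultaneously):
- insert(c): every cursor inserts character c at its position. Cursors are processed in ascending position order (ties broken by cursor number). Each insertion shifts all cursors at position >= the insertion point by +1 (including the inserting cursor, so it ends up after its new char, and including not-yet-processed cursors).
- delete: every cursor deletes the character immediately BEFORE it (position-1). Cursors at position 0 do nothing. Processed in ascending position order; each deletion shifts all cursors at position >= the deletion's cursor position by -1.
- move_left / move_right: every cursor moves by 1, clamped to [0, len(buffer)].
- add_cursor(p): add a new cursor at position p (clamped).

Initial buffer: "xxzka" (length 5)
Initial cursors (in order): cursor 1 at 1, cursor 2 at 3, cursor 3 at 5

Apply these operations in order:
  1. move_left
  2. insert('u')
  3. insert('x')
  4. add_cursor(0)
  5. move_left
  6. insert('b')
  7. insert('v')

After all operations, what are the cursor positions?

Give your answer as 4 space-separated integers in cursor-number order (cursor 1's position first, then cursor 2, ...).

After op 1 (move_left): buffer="xxzka" (len 5), cursors c1@0 c2@2 c3@4, authorship .....
After op 2 (insert('u')): buffer="uxxuzkua" (len 8), cursors c1@1 c2@4 c3@7, authorship 1..2..3.
After op 3 (insert('x')): buffer="uxxxuxzkuxa" (len 11), cursors c1@2 c2@6 c3@10, authorship 11..22..33.
After op 4 (add_cursor(0)): buffer="uxxxuxzkuxa" (len 11), cursors c4@0 c1@2 c2@6 c3@10, authorship 11..22..33.
After op 5 (move_left): buffer="uxxxuxzkuxa" (len 11), cursors c4@0 c1@1 c2@5 c3@9, authorship 11..22..33.
After op 6 (insert('b')): buffer="bubxxxubxzkubxa" (len 15), cursors c4@1 c1@3 c2@8 c3@13, authorship 4111..222..333.
After op 7 (insert('v')): buffer="bvubvxxxubvxzkubvxa" (len 19), cursors c4@2 c1@5 c2@11 c3@17, authorship 441111..2222..3333.

Answer: 5 11 17 2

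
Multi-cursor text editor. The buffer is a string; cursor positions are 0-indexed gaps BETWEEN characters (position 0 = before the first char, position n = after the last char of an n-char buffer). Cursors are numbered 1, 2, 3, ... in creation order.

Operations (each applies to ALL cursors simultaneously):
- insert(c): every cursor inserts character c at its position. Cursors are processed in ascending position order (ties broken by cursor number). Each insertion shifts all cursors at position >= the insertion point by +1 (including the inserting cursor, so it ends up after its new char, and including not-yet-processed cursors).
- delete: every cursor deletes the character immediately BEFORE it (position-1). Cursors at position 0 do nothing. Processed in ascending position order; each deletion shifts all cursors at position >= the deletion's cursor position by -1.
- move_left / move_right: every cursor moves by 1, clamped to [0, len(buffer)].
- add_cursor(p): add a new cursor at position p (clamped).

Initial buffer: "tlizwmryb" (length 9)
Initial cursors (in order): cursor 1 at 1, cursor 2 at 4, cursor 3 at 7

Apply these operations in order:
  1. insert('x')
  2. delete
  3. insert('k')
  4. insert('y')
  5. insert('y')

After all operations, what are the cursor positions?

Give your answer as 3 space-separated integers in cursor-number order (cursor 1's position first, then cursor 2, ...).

After op 1 (insert('x')): buffer="txlizxwmrxyb" (len 12), cursors c1@2 c2@6 c3@10, authorship .1...2...3..
After op 2 (delete): buffer="tlizwmryb" (len 9), cursors c1@1 c2@4 c3@7, authorship .........
After op 3 (insert('k')): buffer="tklizkwmrkyb" (len 12), cursors c1@2 c2@6 c3@10, authorship .1...2...3..
After op 4 (insert('y')): buffer="tkylizkywmrkyyb" (len 15), cursors c1@3 c2@8 c3@13, authorship .11...22...33..
After op 5 (insert('y')): buffer="tkyylizkyywmrkyyyb" (len 18), cursors c1@4 c2@10 c3@16, authorship .111...222...333..

Answer: 4 10 16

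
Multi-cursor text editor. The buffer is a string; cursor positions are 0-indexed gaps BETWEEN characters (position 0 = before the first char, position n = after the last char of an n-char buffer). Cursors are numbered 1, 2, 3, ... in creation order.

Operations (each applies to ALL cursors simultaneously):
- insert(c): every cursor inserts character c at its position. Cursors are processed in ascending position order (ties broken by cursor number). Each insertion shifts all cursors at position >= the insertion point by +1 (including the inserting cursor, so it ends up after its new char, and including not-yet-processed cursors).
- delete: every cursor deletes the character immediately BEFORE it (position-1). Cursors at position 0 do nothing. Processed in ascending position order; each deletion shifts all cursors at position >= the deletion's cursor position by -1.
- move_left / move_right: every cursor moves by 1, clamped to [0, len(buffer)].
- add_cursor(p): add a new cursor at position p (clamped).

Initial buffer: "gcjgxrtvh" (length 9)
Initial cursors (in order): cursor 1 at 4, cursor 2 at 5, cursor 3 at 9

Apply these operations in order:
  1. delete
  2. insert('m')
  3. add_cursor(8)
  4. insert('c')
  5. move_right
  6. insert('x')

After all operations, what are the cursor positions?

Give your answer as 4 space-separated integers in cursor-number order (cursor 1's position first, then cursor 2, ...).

After op 1 (delete): buffer="gcjrtv" (len 6), cursors c1@3 c2@3 c3@6, authorship ......
After op 2 (insert('m')): buffer="gcjmmrtvm" (len 9), cursors c1@5 c2@5 c3@9, authorship ...12...3
After op 3 (add_cursor(8)): buffer="gcjmmrtvm" (len 9), cursors c1@5 c2@5 c4@8 c3@9, authorship ...12...3
After op 4 (insert('c')): buffer="gcjmmccrtvcmc" (len 13), cursors c1@7 c2@7 c4@11 c3@13, authorship ...1212...433
After op 5 (move_right): buffer="gcjmmccrtvcmc" (len 13), cursors c1@8 c2@8 c4@12 c3@13, authorship ...1212...433
After op 6 (insert('x')): buffer="gcjmmccrxxtvcmxcx" (len 17), cursors c1@10 c2@10 c4@15 c3@17, authorship ...1212.12..43433

Answer: 10 10 17 15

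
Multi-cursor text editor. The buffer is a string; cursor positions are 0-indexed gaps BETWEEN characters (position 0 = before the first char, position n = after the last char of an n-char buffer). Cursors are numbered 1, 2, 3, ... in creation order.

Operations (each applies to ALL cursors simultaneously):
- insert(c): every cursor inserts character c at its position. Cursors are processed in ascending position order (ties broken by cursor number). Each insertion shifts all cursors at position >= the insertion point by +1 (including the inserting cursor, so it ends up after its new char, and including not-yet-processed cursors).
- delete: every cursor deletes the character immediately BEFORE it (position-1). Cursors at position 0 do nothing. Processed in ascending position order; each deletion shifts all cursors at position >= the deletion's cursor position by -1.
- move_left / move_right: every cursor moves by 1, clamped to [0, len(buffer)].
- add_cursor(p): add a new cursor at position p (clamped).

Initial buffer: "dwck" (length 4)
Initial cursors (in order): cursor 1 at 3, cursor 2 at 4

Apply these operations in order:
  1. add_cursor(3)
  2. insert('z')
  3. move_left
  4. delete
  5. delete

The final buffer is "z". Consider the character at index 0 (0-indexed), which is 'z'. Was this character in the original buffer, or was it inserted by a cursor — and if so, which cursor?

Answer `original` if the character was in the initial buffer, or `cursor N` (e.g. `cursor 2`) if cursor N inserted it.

After op 1 (add_cursor(3)): buffer="dwck" (len 4), cursors c1@3 c3@3 c2@4, authorship ....
After op 2 (insert('z')): buffer="dwczzkz" (len 7), cursors c1@5 c3@5 c2@7, authorship ...13.2
After op 3 (move_left): buffer="dwczzkz" (len 7), cursors c1@4 c3@4 c2@6, authorship ...13.2
After op 4 (delete): buffer="dwzz" (len 4), cursors c1@2 c3@2 c2@3, authorship ..32
After op 5 (delete): buffer="z" (len 1), cursors c1@0 c2@0 c3@0, authorship 2
Authorship (.=original, N=cursor N): 2
Index 0: author = 2

Answer: cursor 2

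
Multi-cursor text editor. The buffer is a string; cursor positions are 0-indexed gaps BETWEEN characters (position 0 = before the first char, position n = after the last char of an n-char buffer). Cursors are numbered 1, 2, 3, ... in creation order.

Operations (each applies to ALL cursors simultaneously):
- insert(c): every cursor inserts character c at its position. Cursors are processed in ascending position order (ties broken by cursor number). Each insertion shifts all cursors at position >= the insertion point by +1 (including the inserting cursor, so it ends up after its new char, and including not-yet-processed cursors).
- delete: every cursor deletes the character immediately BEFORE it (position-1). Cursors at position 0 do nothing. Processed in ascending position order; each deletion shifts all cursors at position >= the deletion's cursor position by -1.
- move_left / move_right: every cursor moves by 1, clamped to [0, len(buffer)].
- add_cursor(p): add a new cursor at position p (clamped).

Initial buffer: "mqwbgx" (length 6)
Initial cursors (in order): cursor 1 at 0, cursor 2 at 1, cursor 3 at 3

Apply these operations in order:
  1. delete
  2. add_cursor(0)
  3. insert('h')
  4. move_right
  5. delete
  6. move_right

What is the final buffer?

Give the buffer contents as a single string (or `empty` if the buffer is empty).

After op 1 (delete): buffer="qbgx" (len 4), cursors c1@0 c2@0 c3@1, authorship ....
After op 2 (add_cursor(0)): buffer="qbgx" (len 4), cursors c1@0 c2@0 c4@0 c3@1, authorship ....
After op 3 (insert('h')): buffer="hhhqhbgx" (len 8), cursors c1@3 c2@3 c4@3 c3@5, authorship 124.3...
After op 4 (move_right): buffer="hhhqhbgx" (len 8), cursors c1@4 c2@4 c4@4 c3@6, authorship 124.3...
After op 5 (delete): buffer="hhgx" (len 4), cursors c1@1 c2@1 c4@1 c3@2, authorship 13..
After op 6 (move_right): buffer="hhgx" (len 4), cursors c1@2 c2@2 c4@2 c3@3, authorship 13..

Answer: hhgx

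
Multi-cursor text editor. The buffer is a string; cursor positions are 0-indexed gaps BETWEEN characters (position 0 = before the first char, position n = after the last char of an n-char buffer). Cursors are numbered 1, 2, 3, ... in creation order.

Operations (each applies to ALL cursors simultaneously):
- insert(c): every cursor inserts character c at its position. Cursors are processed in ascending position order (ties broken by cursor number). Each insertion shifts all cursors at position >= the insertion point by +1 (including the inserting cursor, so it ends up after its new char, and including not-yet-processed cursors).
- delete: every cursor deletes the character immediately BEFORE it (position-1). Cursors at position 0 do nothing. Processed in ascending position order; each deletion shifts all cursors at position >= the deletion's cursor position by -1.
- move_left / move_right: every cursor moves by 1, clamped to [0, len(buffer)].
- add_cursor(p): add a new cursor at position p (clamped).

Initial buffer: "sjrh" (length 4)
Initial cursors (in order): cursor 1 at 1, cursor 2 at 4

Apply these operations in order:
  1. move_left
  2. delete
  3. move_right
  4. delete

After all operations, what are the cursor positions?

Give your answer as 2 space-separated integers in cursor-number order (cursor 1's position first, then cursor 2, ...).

After op 1 (move_left): buffer="sjrh" (len 4), cursors c1@0 c2@3, authorship ....
After op 2 (delete): buffer="sjh" (len 3), cursors c1@0 c2@2, authorship ...
After op 3 (move_right): buffer="sjh" (len 3), cursors c1@1 c2@3, authorship ...
After op 4 (delete): buffer="j" (len 1), cursors c1@0 c2@1, authorship .

Answer: 0 1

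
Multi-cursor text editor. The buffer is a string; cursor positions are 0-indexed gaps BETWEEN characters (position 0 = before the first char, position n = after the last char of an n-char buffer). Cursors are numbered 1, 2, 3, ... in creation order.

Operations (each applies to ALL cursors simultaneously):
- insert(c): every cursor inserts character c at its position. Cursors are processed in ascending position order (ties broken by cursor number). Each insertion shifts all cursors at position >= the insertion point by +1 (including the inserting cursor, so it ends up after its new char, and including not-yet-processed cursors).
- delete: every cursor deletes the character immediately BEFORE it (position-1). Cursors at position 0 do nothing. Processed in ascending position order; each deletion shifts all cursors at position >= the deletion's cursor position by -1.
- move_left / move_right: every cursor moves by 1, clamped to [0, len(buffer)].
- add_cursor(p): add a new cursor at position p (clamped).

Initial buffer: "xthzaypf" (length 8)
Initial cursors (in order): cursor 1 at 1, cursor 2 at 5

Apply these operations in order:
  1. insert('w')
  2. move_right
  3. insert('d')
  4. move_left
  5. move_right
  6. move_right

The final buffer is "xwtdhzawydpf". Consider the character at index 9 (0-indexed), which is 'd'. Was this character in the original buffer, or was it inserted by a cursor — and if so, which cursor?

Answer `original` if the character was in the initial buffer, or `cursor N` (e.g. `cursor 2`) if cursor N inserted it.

Answer: cursor 2

Derivation:
After op 1 (insert('w')): buffer="xwthzawypf" (len 10), cursors c1@2 c2@7, authorship .1....2...
After op 2 (move_right): buffer="xwthzawypf" (len 10), cursors c1@3 c2@8, authorship .1....2...
After op 3 (insert('d')): buffer="xwtdhzawydpf" (len 12), cursors c1@4 c2@10, authorship .1.1...2.2..
After op 4 (move_left): buffer="xwtdhzawydpf" (len 12), cursors c1@3 c2@9, authorship .1.1...2.2..
After op 5 (move_right): buffer="xwtdhzawydpf" (len 12), cursors c1@4 c2@10, authorship .1.1...2.2..
After op 6 (move_right): buffer="xwtdhzawydpf" (len 12), cursors c1@5 c2@11, authorship .1.1...2.2..
Authorship (.=original, N=cursor N): . 1 . 1 . . . 2 . 2 . .
Index 9: author = 2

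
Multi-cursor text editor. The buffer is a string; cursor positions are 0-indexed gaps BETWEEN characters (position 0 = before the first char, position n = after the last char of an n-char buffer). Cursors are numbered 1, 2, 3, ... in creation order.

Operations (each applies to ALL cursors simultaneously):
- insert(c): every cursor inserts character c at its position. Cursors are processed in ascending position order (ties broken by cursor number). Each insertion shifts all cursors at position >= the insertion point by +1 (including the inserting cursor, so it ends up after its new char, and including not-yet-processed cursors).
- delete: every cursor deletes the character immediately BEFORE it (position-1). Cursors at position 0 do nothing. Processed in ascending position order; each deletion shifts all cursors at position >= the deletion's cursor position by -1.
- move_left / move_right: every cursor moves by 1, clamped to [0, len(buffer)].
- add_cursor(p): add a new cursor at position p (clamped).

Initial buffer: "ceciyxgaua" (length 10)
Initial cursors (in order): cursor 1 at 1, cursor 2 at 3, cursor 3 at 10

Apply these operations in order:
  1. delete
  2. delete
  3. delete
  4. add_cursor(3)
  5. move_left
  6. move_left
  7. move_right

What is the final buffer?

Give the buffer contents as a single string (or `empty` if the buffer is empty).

Answer: iyxg

Derivation:
After op 1 (delete): buffer="eiyxgau" (len 7), cursors c1@0 c2@1 c3@7, authorship .......
After op 2 (delete): buffer="iyxga" (len 5), cursors c1@0 c2@0 c3@5, authorship .....
After op 3 (delete): buffer="iyxg" (len 4), cursors c1@0 c2@0 c3@4, authorship ....
After op 4 (add_cursor(3)): buffer="iyxg" (len 4), cursors c1@0 c2@0 c4@3 c3@4, authorship ....
After op 5 (move_left): buffer="iyxg" (len 4), cursors c1@0 c2@0 c4@2 c3@3, authorship ....
After op 6 (move_left): buffer="iyxg" (len 4), cursors c1@0 c2@0 c4@1 c3@2, authorship ....
After op 7 (move_right): buffer="iyxg" (len 4), cursors c1@1 c2@1 c4@2 c3@3, authorship ....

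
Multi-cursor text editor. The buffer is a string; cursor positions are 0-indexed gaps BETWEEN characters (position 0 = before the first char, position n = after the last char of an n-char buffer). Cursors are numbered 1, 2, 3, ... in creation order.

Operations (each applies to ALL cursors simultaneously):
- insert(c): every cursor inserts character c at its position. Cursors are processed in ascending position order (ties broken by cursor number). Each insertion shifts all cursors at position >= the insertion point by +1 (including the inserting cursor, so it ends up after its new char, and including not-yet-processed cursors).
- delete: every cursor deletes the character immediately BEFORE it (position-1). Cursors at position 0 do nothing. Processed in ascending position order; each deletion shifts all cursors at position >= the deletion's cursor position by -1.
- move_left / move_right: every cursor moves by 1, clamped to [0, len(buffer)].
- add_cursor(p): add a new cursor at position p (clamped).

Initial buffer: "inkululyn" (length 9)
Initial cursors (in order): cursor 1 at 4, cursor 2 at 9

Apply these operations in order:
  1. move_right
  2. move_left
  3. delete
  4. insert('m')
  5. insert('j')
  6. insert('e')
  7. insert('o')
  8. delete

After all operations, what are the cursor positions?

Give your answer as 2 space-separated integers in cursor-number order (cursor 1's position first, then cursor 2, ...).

After op 1 (move_right): buffer="inkululyn" (len 9), cursors c1@5 c2@9, authorship .........
After op 2 (move_left): buffer="inkululyn" (len 9), cursors c1@4 c2@8, authorship .........
After op 3 (delete): buffer="inkluln" (len 7), cursors c1@3 c2@6, authorship .......
After op 4 (insert('m')): buffer="inkmlulmn" (len 9), cursors c1@4 c2@8, authorship ...1...2.
After op 5 (insert('j')): buffer="inkmjlulmjn" (len 11), cursors c1@5 c2@10, authorship ...11...22.
After op 6 (insert('e')): buffer="inkmjelulmjen" (len 13), cursors c1@6 c2@12, authorship ...111...222.
After op 7 (insert('o')): buffer="inkmjeolulmjeon" (len 15), cursors c1@7 c2@14, authorship ...1111...2222.
After op 8 (delete): buffer="inkmjelulmjen" (len 13), cursors c1@6 c2@12, authorship ...111...222.

Answer: 6 12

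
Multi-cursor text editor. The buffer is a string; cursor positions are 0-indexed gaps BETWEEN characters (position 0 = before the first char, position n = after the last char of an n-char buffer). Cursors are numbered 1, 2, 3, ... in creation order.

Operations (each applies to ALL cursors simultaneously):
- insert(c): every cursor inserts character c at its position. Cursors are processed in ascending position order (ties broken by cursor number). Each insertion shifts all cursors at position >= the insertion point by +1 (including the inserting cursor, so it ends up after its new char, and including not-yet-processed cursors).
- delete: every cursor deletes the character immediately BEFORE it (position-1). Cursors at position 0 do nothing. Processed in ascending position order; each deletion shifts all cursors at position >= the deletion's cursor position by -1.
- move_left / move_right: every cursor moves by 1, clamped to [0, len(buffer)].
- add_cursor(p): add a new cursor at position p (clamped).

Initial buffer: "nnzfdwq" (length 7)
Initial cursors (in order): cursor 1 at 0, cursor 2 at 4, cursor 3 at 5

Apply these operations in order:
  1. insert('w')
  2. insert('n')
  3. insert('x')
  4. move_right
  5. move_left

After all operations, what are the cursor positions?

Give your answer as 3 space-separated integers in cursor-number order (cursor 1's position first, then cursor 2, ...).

Answer: 3 10 14

Derivation:
After op 1 (insert('w')): buffer="wnnzfwdwwq" (len 10), cursors c1@1 c2@6 c3@8, authorship 1....2.3..
After op 2 (insert('n')): buffer="wnnnzfwndwnwq" (len 13), cursors c1@2 c2@8 c3@11, authorship 11....22.33..
After op 3 (insert('x')): buffer="wnxnnzfwnxdwnxwq" (len 16), cursors c1@3 c2@10 c3@14, authorship 111....222.333..
After op 4 (move_right): buffer="wnxnnzfwnxdwnxwq" (len 16), cursors c1@4 c2@11 c3@15, authorship 111....222.333..
After op 5 (move_left): buffer="wnxnnzfwnxdwnxwq" (len 16), cursors c1@3 c2@10 c3@14, authorship 111....222.333..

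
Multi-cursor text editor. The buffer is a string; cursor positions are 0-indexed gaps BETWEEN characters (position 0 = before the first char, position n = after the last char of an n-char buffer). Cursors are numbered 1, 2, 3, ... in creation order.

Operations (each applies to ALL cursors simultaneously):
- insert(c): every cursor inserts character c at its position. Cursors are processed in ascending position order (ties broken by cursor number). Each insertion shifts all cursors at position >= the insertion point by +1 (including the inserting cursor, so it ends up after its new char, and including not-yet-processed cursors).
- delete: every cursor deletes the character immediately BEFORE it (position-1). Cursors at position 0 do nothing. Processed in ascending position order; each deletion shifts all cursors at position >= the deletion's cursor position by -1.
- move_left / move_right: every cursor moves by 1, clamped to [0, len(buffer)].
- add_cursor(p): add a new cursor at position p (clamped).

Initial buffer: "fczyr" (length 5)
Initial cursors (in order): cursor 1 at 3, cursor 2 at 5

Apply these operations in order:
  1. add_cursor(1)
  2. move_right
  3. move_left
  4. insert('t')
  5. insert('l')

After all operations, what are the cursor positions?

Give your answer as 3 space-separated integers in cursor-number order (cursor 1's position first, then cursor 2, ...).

After op 1 (add_cursor(1)): buffer="fczyr" (len 5), cursors c3@1 c1@3 c2@5, authorship .....
After op 2 (move_right): buffer="fczyr" (len 5), cursors c3@2 c1@4 c2@5, authorship .....
After op 3 (move_left): buffer="fczyr" (len 5), cursors c3@1 c1@3 c2@4, authorship .....
After op 4 (insert('t')): buffer="ftcztytr" (len 8), cursors c3@2 c1@5 c2@7, authorship .3..1.2.
After op 5 (insert('l')): buffer="ftlcztlytlr" (len 11), cursors c3@3 c1@7 c2@10, authorship .33..11.22.

Answer: 7 10 3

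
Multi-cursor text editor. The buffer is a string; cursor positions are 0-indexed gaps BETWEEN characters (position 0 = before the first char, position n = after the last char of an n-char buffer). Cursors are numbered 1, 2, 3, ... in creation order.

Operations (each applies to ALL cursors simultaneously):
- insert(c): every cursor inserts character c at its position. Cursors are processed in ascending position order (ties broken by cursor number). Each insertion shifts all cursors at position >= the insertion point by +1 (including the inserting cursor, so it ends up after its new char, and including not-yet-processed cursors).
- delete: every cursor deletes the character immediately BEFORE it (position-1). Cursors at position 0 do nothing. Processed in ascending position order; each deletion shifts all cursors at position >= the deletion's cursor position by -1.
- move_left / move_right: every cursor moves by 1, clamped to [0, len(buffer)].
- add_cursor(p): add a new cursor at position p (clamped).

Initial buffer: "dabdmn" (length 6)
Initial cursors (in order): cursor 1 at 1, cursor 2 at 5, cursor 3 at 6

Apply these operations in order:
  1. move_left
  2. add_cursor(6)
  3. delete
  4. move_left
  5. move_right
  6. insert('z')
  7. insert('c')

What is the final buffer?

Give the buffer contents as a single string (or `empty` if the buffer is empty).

After op 1 (move_left): buffer="dabdmn" (len 6), cursors c1@0 c2@4 c3@5, authorship ......
After op 2 (add_cursor(6)): buffer="dabdmn" (len 6), cursors c1@0 c2@4 c3@5 c4@6, authorship ......
After op 3 (delete): buffer="dab" (len 3), cursors c1@0 c2@3 c3@3 c4@3, authorship ...
After op 4 (move_left): buffer="dab" (len 3), cursors c1@0 c2@2 c3@2 c4@2, authorship ...
After op 5 (move_right): buffer="dab" (len 3), cursors c1@1 c2@3 c3@3 c4@3, authorship ...
After op 6 (insert('z')): buffer="dzabzzz" (len 7), cursors c1@2 c2@7 c3@7 c4@7, authorship .1..234
After op 7 (insert('c')): buffer="dzcabzzzccc" (len 11), cursors c1@3 c2@11 c3@11 c4@11, authorship .11..234234

Answer: dzcabzzzccc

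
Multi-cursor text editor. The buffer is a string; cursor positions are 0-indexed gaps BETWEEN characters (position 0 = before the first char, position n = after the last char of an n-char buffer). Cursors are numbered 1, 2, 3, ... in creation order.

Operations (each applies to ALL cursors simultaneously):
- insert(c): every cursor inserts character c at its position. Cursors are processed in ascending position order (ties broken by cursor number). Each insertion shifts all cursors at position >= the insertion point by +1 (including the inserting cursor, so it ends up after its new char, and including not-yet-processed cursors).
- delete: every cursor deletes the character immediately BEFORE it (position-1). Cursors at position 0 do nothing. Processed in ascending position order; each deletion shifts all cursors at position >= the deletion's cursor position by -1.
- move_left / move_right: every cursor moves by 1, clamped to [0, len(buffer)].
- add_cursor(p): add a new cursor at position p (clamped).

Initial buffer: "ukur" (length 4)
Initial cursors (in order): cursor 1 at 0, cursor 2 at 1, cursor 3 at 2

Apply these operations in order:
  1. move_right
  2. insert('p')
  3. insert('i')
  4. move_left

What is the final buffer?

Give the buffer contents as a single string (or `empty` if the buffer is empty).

After op 1 (move_right): buffer="ukur" (len 4), cursors c1@1 c2@2 c3@3, authorship ....
After op 2 (insert('p')): buffer="upkpupr" (len 7), cursors c1@2 c2@4 c3@6, authorship .1.2.3.
After op 3 (insert('i')): buffer="upikpiupir" (len 10), cursors c1@3 c2@6 c3@9, authorship .11.22.33.
After op 4 (move_left): buffer="upikpiupir" (len 10), cursors c1@2 c2@5 c3@8, authorship .11.22.33.

Answer: upikpiupir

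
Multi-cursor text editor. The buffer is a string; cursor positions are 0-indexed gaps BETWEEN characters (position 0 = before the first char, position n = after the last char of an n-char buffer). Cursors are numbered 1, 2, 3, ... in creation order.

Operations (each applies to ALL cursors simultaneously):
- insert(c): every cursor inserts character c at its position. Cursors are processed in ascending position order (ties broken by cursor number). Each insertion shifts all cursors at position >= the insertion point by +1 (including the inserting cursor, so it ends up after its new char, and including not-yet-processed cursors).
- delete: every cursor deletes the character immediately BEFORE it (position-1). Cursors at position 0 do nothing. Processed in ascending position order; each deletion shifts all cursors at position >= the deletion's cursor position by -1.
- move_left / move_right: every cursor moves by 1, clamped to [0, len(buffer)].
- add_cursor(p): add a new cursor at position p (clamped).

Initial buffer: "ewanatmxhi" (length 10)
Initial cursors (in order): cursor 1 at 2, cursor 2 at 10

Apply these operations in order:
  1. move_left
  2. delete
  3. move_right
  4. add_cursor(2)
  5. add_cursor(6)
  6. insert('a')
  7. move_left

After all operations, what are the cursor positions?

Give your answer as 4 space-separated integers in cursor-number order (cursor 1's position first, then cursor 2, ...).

Answer: 1 11 3 8

Derivation:
After op 1 (move_left): buffer="ewanatmxhi" (len 10), cursors c1@1 c2@9, authorship ..........
After op 2 (delete): buffer="wanatmxi" (len 8), cursors c1@0 c2@7, authorship ........
After op 3 (move_right): buffer="wanatmxi" (len 8), cursors c1@1 c2@8, authorship ........
After op 4 (add_cursor(2)): buffer="wanatmxi" (len 8), cursors c1@1 c3@2 c2@8, authorship ........
After op 5 (add_cursor(6)): buffer="wanatmxi" (len 8), cursors c1@1 c3@2 c4@6 c2@8, authorship ........
After op 6 (insert('a')): buffer="waaanatmaxia" (len 12), cursors c1@2 c3@4 c4@9 c2@12, authorship .1.3....4..2
After op 7 (move_left): buffer="waaanatmaxia" (len 12), cursors c1@1 c3@3 c4@8 c2@11, authorship .1.3....4..2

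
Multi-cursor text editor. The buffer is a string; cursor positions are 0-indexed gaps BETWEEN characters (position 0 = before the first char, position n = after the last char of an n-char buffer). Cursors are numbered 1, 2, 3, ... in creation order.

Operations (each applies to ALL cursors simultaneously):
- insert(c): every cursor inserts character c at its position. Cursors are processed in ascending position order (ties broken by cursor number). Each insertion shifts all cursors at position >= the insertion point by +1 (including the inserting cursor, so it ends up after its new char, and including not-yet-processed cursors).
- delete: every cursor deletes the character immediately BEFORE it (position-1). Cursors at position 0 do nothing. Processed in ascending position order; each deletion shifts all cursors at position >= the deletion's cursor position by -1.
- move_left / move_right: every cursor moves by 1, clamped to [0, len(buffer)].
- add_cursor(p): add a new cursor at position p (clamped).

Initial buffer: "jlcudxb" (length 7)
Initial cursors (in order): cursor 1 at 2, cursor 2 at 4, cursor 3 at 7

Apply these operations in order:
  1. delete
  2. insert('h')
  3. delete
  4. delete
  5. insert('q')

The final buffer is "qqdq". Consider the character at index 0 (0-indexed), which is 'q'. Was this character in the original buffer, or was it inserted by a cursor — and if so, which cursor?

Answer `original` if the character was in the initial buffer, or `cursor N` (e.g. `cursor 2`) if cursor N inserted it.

After op 1 (delete): buffer="jcdx" (len 4), cursors c1@1 c2@2 c3@4, authorship ....
After op 2 (insert('h')): buffer="jhchdxh" (len 7), cursors c1@2 c2@4 c3@7, authorship .1.2..3
After op 3 (delete): buffer="jcdx" (len 4), cursors c1@1 c2@2 c3@4, authorship ....
After op 4 (delete): buffer="d" (len 1), cursors c1@0 c2@0 c3@1, authorship .
After op 5 (insert('q')): buffer="qqdq" (len 4), cursors c1@2 c2@2 c3@4, authorship 12.3
Authorship (.=original, N=cursor N): 1 2 . 3
Index 0: author = 1

Answer: cursor 1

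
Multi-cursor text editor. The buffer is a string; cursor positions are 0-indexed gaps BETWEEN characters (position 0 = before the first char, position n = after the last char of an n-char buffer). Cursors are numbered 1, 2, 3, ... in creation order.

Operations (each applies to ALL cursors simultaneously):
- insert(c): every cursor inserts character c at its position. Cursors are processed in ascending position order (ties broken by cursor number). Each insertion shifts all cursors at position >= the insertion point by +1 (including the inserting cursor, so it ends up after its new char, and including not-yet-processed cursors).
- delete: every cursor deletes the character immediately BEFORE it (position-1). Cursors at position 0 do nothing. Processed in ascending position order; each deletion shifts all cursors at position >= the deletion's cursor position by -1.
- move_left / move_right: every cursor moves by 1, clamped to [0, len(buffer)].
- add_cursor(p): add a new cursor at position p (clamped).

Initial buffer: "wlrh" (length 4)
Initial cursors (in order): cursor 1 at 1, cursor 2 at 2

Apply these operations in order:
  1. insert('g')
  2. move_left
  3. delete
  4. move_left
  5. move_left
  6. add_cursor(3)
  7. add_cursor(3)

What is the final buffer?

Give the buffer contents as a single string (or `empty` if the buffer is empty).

After op 1 (insert('g')): buffer="wglgrh" (len 6), cursors c1@2 c2@4, authorship .1.2..
After op 2 (move_left): buffer="wglgrh" (len 6), cursors c1@1 c2@3, authorship .1.2..
After op 3 (delete): buffer="ggrh" (len 4), cursors c1@0 c2@1, authorship 12..
After op 4 (move_left): buffer="ggrh" (len 4), cursors c1@0 c2@0, authorship 12..
After op 5 (move_left): buffer="ggrh" (len 4), cursors c1@0 c2@0, authorship 12..
After op 6 (add_cursor(3)): buffer="ggrh" (len 4), cursors c1@0 c2@0 c3@3, authorship 12..
After op 7 (add_cursor(3)): buffer="ggrh" (len 4), cursors c1@0 c2@0 c3@3 c4@3, authorship 12..

Answer: ggrh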